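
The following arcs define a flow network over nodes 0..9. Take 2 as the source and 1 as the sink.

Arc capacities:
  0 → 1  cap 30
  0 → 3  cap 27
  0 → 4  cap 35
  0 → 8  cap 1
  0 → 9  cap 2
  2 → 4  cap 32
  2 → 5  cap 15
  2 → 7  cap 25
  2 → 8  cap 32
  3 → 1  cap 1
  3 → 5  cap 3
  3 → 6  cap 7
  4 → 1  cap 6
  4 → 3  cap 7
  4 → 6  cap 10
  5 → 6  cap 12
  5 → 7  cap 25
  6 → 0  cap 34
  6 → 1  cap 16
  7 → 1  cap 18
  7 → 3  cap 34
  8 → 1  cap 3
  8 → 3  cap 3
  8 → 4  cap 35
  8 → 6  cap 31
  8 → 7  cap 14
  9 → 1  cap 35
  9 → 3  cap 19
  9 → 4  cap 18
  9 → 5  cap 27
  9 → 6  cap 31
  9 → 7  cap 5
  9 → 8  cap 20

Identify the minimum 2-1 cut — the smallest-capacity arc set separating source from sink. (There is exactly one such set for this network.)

augment #1: 2→4→1 push 6
augment #2: 2→7→1 push 18
augment #3: 2→8→1 push 3
augment #4: 2→4→3→1 push 1
augment #5: 2→4→6→1 push 10
augment #6: 2→5→6→1 push 6
augment #7: 2→5→6→0→1 push 6
augment #8: 2→8→6→0→1 push 24
augment #9: 2→8→6→0→9→1 push 2
max flow = 76; residual-reachable set from 2 gives S-side
cut edges (S→T): {(0,1), (0,9), (3,1), (4,1), (6,1), (7,1), (8,1)} total cap 76

Min-cut arcs: {(0,1), (0,9), (3,1), (4,1), (6,1), (7,1), (8,1)} (total capacity 76)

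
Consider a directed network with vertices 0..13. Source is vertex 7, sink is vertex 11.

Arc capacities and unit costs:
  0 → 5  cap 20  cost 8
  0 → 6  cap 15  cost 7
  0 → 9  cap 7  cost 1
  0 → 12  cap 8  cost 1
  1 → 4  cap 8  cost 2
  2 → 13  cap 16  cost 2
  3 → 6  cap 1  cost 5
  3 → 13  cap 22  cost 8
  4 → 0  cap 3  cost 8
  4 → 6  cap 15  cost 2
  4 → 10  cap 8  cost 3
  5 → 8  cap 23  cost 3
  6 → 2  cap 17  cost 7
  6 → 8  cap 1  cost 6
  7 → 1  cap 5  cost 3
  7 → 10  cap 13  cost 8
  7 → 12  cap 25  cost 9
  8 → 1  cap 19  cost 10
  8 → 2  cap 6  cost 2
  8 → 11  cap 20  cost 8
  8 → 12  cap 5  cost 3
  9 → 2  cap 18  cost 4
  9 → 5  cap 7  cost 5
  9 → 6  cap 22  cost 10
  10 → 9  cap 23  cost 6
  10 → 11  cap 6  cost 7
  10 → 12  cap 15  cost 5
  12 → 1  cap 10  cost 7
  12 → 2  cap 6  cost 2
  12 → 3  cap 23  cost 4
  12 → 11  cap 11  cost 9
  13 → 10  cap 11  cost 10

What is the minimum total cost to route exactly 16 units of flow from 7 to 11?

Minimum cost for 16 units: 270

shortest-cost path #1: 7→10→11 push 6 @ unit cost 15 (adds 90)
shortest-cost path #2: 7→12→11 push 10 @ unit cost 18 (adds 180)
total cost = 270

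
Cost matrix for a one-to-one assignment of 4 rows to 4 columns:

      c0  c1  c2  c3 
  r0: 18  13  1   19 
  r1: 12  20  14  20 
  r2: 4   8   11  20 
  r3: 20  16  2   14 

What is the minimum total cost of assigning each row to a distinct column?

Minimum assignment cost: 35

optimal assignment: row0→col2 (cost 1), row1→col0 (cost 12), row2→col1 (cost 8), row3→col3 (cost 14)
total = 1 + 12 + 8 + 14 = 35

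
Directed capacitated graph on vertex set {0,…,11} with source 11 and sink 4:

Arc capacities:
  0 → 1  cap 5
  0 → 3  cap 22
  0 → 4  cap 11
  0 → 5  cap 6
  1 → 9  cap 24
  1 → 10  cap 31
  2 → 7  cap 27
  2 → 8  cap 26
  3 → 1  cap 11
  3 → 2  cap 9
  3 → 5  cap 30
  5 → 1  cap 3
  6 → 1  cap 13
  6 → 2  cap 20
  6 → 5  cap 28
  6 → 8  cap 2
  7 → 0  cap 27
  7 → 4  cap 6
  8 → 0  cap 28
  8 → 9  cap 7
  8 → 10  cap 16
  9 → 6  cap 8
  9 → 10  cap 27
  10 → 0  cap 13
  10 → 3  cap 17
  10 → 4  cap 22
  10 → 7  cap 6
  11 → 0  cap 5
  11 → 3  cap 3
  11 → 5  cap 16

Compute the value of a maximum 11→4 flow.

augment #1: 11→0→4 bottleneck 5, total now 5
augment #2: 11→3→1→10→4 bottleneck 3, total now 8
augment #3: 11→5→1→10→4 bottleneck 3, total now 11

Maximum flow value: 11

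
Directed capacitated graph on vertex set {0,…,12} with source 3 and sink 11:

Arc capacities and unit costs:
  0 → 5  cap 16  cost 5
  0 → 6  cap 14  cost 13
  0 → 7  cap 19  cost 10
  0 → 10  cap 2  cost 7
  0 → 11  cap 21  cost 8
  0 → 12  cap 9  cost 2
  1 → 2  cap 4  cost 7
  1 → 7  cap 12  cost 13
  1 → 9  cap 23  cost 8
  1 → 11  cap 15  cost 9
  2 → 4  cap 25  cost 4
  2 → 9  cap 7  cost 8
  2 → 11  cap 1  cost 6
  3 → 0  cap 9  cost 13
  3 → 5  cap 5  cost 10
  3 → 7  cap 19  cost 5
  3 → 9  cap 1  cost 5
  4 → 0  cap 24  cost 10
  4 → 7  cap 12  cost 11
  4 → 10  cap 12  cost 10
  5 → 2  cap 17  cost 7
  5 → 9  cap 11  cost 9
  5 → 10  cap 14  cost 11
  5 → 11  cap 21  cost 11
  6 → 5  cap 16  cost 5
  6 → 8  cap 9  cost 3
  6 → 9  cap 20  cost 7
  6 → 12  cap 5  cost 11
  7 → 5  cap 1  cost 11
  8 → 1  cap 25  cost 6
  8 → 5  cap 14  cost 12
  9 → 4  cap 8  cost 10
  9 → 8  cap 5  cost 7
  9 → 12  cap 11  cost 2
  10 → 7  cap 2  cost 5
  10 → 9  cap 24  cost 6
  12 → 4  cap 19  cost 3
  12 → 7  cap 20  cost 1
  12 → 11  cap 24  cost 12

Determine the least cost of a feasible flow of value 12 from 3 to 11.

Minimum cost for 12 units: 250

shortest-cost path #1: 3→9→12→11 push 1 @ unit cost 19 (adds 19)
shortest-cost path #2: 3→5→11 push 5 @ unit cost 21 (adds 105)
shortest-cost path #3: 3→0→11 push 6 @ unit cost 21 (adds 126)
total cost = 250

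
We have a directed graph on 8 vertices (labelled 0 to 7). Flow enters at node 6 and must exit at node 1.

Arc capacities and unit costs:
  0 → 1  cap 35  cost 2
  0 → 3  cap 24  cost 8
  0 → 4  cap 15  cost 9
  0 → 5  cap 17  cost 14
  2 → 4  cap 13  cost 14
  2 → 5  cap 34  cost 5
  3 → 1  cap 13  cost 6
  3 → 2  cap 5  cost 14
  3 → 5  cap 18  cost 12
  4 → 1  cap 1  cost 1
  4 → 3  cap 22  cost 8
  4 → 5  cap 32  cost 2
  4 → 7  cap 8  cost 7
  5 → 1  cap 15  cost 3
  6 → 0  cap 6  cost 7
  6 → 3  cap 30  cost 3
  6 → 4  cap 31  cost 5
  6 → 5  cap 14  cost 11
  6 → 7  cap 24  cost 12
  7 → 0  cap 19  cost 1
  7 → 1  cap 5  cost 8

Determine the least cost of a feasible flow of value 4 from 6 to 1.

Minimum cost for 4 units: 33

shortest-cost path #1: 6→4→1 push 1 @ unit cost 6 (adds 6)
shortest-cost path #2: 6→0→1 push 3 @ unit cost 9 (adds 27)
total cost = 33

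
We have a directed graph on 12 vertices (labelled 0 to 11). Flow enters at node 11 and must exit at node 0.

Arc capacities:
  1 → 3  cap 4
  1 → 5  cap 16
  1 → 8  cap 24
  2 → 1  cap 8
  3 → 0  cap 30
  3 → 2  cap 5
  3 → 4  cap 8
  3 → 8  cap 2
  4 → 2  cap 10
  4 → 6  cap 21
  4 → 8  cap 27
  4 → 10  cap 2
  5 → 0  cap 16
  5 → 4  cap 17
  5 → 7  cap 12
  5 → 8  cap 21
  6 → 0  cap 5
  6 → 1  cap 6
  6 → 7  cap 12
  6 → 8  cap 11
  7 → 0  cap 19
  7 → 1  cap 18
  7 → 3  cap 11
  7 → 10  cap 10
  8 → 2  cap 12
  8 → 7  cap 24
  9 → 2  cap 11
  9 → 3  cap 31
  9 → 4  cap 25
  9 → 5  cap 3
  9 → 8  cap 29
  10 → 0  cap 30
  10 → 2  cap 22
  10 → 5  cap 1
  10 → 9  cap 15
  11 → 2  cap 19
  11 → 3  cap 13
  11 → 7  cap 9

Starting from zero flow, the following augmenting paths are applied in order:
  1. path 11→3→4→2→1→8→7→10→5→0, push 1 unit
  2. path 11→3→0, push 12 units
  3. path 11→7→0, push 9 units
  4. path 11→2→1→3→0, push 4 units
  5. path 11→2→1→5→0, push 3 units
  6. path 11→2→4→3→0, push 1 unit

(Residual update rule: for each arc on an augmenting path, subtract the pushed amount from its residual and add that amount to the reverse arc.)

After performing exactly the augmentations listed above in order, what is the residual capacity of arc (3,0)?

after path 1 (11→3→4→2→1→8→7→10→5→0, push 1): res(3,0)=30
after path 2 (11→3→0, push 12): res(3,0)=18
after path 3 (11→7→0, push 9): res(3,0)=18
after path 4 (11→2→1→3→0, push 4): res(3,0)=14
after path 5 (11→2→1→5→0, push 3): res(3,0)=14
after path 6 (11→2→4→3→0, push 1): res(3,0)=13

Residual capacity of (3,0): 13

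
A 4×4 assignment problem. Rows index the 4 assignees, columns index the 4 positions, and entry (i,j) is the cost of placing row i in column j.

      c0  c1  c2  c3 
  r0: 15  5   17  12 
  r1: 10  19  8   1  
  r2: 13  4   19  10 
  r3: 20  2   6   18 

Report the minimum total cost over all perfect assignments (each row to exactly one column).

Minimum assignment cost: 25

optimal assignment: row0→col1 (cost 5), row1→col3 (cost 1), row2→col0 (cost 13), row3→col2 (cost 6)
total = 5 + 1 + 13 + 6 = 25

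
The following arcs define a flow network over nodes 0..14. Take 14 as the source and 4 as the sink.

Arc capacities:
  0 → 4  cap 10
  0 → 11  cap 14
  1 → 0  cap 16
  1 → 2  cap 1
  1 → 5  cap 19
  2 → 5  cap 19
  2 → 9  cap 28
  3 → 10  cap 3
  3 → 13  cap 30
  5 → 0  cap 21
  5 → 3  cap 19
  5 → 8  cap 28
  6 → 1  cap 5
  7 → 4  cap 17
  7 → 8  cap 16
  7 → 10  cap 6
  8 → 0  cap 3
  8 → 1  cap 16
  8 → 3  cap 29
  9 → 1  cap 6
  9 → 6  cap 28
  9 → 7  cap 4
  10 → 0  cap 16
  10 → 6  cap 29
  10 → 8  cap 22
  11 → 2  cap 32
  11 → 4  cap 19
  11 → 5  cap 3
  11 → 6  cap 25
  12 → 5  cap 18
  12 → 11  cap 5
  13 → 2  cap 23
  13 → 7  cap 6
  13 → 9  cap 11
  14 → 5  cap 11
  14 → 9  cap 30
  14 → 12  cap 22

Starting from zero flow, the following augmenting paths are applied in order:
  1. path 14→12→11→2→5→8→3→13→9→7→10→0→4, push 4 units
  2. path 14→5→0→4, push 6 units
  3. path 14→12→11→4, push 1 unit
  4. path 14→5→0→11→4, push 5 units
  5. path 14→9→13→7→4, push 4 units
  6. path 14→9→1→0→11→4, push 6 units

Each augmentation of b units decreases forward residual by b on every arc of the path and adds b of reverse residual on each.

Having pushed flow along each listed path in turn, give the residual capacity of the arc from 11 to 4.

Residual capacity of (11,4): 7

after path 1 (14→12→11→2→5→8→3→13→9→7→10→0→4, push 4): res(11,4)=19
after path 2 (14→5→0→4, push 6): res(11,4)=19
after path 3 (14→12→11→4, push 1): res(11,4)=18
after path 4 (14→5→0→11→4, push 5): res(11,4)=13
after path 5 (14→9→13→7→4, push 4): res(11,4)=13
after path 6 (14→9→1→0→11→4, push 6): res(11,4)=7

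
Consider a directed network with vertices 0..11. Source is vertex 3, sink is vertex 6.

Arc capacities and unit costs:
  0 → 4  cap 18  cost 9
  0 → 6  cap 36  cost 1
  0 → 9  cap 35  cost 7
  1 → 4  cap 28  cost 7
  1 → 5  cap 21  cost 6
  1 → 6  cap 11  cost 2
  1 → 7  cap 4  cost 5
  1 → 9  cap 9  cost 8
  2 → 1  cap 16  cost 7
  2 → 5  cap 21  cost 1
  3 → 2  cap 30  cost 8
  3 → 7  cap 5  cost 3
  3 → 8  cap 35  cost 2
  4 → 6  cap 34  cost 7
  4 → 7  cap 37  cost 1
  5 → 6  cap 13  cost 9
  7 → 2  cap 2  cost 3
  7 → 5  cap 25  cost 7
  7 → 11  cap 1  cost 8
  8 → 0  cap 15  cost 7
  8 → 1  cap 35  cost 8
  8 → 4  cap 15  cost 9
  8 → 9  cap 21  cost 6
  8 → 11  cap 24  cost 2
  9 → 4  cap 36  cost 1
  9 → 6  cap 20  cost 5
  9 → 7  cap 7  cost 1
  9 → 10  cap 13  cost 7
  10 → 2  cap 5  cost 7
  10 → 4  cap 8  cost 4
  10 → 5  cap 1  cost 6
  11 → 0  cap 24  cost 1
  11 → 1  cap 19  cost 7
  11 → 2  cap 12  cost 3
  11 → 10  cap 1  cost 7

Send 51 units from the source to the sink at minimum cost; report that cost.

shortest-cost path #1: 3→8→11→0→6 push 24 @ unit cost 6 (adds 144)
shortest-cost path #2: 3→8→0→6 push 11 @ unit cost 10 (adds 110)
shortest-cost path #3: 3→7→2→1→6 push 2 @ unit cost 15 (adds 30)
shortest-cost path #4: 3→7→11→8→0→6 push 1 @ unit cost 17 (adds 17)
shortest-cost path #5: 3→2→1→6 push 9 @ unit cost 17 (adds 153)
shortest-cost path #6: 3→2→5→6 push 4 @ unit cost 18 (adds 72)
total cost = 526

Minimum cost for 51 units: 526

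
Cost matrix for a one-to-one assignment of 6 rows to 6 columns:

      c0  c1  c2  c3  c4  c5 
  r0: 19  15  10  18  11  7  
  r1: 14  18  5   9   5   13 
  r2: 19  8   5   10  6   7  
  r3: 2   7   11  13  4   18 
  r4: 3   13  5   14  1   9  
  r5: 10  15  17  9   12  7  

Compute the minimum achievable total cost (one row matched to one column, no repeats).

optimal assignment: row0→col5 (cost 7), row1→col2 (cost 5), row2→col1 (cost 8), row3→col0 (cost 2), row4→col4 (cost 1), row5→col3 (cost 9)
total = 7 + 5 + 8 + 2 + 1 + 9 = 32

Minimum assignment cost: 32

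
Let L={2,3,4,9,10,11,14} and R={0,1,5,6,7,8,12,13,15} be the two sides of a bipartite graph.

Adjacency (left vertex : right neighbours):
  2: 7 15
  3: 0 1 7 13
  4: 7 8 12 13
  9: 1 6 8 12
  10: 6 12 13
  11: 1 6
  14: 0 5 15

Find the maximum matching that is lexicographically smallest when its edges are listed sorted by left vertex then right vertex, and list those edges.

|M| = 7 (so the lex-smallest maximum matching has 7 edges)
process left vertices in ascending order; for each, take the smallest-labelled available neighbour that still permits 7 edges overall, or leave it unmatched if none does
lex-smallest matching: {2-7, 3-0, 4-8, 9-1, 10-12, 11-6, 14-5}

Lex-smallest maximum matching: {(2,7), (3,0), (4,8), (9,1), (10,12), (11,6), (14,5)}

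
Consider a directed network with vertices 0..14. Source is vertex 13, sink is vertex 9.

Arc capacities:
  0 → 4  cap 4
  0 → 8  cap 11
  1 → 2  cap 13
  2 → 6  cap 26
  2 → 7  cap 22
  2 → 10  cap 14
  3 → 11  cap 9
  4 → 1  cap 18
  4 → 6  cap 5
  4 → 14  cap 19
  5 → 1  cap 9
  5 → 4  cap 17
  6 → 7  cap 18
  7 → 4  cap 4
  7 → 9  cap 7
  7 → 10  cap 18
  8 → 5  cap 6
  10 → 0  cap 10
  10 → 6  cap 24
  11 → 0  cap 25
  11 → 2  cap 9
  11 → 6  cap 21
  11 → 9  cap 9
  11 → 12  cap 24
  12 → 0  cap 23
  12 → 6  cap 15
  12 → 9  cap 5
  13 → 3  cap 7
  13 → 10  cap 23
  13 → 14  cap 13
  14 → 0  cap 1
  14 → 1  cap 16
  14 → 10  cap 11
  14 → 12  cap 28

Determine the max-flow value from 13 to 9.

augment #1: 13→3→11→9 bottleneck 7, total now 7
augment #2: 13→14→12→9 bottleneck 5, total now 12
augment #3: 13→10→6→7→9 bottleneck 7, total now 19

Maximum flow value: 19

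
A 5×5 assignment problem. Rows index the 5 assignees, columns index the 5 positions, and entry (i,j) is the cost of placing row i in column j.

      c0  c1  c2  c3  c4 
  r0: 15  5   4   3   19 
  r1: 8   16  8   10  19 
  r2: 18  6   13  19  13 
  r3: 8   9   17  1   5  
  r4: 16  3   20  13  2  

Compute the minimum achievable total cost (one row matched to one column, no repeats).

optimal assignment: row0→col2 (cost 4), row1→col0 (cost 8), row2→col1 (cost 6), row3→col3 (cost 1), row4→col4 (cost 2)
total = 4 + 8 + 6 + 1 + 2 = 21

Minimum assignment cost: 21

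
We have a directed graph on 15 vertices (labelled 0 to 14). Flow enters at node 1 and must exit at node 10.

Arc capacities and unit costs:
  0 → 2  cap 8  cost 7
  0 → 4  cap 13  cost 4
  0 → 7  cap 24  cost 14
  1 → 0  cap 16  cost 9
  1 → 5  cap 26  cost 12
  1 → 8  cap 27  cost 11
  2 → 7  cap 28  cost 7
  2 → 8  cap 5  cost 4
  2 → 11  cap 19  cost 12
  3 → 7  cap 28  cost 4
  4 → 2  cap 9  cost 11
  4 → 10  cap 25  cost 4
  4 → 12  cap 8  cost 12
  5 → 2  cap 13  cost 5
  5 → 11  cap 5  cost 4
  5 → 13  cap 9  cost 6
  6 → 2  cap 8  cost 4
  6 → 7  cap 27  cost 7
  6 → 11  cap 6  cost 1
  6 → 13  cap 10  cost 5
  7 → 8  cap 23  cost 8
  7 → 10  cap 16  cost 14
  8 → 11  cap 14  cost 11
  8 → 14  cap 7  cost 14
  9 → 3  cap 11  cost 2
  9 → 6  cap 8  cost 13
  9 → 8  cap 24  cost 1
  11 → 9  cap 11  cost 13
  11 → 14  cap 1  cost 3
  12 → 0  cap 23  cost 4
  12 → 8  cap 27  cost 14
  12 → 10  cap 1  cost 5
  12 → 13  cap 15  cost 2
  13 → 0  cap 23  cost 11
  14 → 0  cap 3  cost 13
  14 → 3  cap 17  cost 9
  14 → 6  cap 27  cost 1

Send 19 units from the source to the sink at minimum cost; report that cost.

Minimum cost for 19 units: 446

shortest-cost path #1: 1→0→4→10 push 13 @ unit cost 17 (adds 221)
shortest-cost path #2: 1→0→7→10 push 3 @ unit cost 37 (adds 111)
shortest-cost path #3: 1→5→2→7→10 push 3 @ unit cost 38 (adds 114)
total cost = 446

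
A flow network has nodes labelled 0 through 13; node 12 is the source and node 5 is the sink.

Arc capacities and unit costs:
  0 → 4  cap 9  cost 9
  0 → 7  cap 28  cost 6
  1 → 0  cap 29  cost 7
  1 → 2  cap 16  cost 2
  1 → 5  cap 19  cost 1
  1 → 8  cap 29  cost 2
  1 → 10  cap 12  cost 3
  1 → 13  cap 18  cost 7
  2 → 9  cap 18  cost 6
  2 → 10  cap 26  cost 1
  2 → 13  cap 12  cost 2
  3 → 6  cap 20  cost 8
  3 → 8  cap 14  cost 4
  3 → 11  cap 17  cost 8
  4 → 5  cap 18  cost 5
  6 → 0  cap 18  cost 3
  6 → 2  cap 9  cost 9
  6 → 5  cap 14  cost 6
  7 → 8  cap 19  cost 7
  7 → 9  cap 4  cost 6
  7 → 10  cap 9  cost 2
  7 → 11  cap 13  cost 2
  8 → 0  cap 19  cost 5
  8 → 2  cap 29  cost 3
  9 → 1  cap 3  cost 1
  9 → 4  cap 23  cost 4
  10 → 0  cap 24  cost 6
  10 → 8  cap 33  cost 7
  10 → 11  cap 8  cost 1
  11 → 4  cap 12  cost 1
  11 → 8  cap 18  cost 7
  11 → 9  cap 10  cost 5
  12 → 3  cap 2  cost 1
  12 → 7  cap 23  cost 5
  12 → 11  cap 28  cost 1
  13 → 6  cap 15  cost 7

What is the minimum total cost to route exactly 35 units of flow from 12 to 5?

Minimum cost for 35 units: 560

shortest-cost path #1: 12→11→4→5 push 12 @ unit cost 7 (adds 84)
shortest-cost path #2: 12→11→9→1→5 push 3 @ unit cost 8 (adds 24)
shortest-cost path #3: 12→3→6→5 push 2 @ unit cost 15 (adds 30)
shortest-cost path #4: 12→11→9→4→5 push 6 @ unit cost 15 (adds 90)
shortest-cost path #5: 12→11→8→2→13→6→5 push 7 @ unit cost 26 (adds 182)
shortest-cost path #6: 12→7→8→2→13→6→5 push 5 @ unit cost 30 (adds 150)
total cost = 560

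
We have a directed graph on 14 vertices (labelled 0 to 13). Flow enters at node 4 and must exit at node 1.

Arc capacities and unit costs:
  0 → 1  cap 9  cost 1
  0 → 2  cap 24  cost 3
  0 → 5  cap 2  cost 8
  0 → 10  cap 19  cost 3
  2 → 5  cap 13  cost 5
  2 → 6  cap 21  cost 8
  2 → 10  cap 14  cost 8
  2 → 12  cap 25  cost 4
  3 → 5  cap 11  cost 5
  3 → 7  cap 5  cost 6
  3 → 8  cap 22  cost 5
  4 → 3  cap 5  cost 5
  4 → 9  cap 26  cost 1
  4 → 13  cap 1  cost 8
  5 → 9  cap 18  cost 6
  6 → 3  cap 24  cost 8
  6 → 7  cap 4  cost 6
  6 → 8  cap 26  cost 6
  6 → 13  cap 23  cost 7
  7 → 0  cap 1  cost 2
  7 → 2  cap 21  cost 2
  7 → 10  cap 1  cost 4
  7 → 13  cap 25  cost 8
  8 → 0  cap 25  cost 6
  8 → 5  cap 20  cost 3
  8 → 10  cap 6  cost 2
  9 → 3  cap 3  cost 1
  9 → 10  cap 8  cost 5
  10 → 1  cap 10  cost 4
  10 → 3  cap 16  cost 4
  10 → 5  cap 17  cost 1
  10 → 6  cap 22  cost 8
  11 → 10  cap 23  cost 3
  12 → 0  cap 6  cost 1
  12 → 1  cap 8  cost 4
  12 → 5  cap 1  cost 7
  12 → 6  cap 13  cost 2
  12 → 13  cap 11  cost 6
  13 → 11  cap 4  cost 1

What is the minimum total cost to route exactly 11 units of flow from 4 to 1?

Minimum cost for 11 units: 117

shortest-cost path #1: 4→9→10→1 push 8 @ unit cost 10 (adds 80)
shortest-cost path #2: 4→9→3→7→0→1 push 1 @ unit cost 11 (adds 11)
shortest-cost path #3: 4→9→3→8→10→1 push 2 @ unit cost 13 (adds 26)
total cost = 117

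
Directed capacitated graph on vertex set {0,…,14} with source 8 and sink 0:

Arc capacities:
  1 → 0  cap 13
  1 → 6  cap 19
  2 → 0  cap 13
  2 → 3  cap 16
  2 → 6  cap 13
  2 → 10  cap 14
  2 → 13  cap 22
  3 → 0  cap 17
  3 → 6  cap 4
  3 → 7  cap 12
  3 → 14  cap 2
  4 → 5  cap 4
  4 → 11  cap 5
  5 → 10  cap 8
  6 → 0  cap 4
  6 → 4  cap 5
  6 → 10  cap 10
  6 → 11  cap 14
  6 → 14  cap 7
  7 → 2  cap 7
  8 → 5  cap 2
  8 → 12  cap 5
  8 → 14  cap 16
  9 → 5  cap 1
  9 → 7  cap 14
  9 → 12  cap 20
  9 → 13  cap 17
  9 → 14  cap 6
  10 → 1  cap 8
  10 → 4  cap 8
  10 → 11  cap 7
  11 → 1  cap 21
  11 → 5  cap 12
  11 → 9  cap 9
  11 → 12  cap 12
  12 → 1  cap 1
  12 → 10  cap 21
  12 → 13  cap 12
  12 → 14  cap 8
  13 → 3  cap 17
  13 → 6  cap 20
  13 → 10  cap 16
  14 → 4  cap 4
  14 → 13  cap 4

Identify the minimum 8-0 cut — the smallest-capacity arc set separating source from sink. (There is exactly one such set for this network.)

augment #1: 8→12→1→0 push 1
augment #2: 8→5→10→1→0 push 2
augment #3: 8→12→10→1→0 push 4
augment #4: 8→14→13→3→0 push 4
augment #5: 8→14→4→11→1→0 push 4
max flow = 15; residual-reachable set from 8 gives S-side
cut edges (S→T): {(8,5), (8,12), (14,4), (14,13)} total cap 15

Min-cut arcs: {(8,5), (8,12), (14,4), (14,13)} (total capacity 15)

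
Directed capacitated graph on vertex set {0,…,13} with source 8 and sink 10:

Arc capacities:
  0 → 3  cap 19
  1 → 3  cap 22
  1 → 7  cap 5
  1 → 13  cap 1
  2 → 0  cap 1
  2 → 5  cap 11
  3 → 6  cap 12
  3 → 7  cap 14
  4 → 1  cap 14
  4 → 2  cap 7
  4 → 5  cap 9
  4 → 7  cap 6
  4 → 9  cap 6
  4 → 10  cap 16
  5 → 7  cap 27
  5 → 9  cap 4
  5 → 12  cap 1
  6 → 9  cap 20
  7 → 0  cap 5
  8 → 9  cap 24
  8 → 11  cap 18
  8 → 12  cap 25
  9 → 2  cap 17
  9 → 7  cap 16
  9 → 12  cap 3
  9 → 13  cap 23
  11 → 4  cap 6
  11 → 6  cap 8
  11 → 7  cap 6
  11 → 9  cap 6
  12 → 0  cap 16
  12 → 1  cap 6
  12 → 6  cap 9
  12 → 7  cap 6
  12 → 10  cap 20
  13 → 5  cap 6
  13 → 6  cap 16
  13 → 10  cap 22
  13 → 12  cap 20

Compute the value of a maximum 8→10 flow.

Maximum flow value: 48

augment #1: 8→12→10 bottleneck 20, total now 20
augment #2: 8→9→13→10 bottleneck 22, total now 42
augment #3: 8→11→4→10 bottleneck 6, total now 48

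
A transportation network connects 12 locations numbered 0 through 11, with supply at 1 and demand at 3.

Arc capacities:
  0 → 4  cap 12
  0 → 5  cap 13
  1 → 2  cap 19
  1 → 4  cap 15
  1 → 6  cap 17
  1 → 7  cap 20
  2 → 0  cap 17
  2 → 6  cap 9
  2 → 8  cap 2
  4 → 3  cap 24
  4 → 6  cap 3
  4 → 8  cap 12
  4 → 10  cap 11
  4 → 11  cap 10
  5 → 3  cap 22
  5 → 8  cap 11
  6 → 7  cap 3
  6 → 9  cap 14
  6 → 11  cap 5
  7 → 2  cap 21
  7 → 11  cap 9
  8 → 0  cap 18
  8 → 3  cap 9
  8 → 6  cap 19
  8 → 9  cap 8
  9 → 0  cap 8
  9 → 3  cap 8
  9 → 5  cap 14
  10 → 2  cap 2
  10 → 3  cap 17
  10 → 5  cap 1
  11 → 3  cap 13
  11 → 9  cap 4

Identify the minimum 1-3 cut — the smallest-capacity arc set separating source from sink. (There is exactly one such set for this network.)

Min-cut arcs: {(1,4), (2,0), (2,8), (6,9), (6,11), (7,11)} (total capacity 62)

augment #1: 1→4→3 push 15
augment #2: 1→2→8→3 push 2
augment #3: 1→6→9→3 push 8
augment #4: 1→6→11→3 push 5
augment #5: 1→7→11→3 push 8
augment #6: 1→2→0→4→3 push 9
augment #7: 1→2→0→5→3 push 8
augment #8: 1→6→9→5→3 push 4
augment #9: 1→7→11→9→5→3 push 1
augment #10: 1→7→2→6→9→5→3 push 2
max flow = 62; residual-reachable set from 1 gives S-side
cut edges (S→T): {(1,4), (2,0), (2,8), (6,9), (6,11), (7,11)} total cap 62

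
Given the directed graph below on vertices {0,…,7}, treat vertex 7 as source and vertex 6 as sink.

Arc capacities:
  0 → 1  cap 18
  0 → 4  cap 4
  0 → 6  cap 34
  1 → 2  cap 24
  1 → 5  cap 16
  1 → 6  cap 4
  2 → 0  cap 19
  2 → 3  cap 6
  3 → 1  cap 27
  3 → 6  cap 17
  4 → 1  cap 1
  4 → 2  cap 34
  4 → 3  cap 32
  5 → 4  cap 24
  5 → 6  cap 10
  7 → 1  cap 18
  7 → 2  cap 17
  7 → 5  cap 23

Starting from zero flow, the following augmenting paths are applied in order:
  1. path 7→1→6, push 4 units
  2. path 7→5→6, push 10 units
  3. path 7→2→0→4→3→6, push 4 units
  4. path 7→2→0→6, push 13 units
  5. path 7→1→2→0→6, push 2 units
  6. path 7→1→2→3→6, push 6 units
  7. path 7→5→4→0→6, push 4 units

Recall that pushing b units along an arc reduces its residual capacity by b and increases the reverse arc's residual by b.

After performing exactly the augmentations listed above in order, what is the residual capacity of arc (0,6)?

Residual capacity of (0,6): 15

after path 1 (7→1→6, push 4): res(0,6)=34
after path 2 (7→5→6, push 10): res(0,6)=34
after path 3 (7→2→0→4→3→6, push 4): res(0,6)=34
after path 4 (7→2→0→6, push 13): res(0,6)=21
after path 5 (7→1→2→0→6, push 2): res(0,6)=19
after path 6 (7→1→2→3→6, push 6): res(0,6)=19
after path 7 (7→5→4→0→6, push 4): res(0,6)=15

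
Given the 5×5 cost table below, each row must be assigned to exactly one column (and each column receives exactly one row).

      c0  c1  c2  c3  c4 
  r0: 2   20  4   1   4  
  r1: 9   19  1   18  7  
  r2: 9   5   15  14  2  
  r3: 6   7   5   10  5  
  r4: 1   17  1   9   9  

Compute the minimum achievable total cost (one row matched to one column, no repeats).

Minimum assignment cost: 12

optimal assignment: row0→col3 (cost 1), row1→col2 (cost 1), row2→col4 (cost 2), row3→col1 (cost 7), row4→col0 (cost 1)
total = 1 + 1 + 2 + 7 + 1 = 12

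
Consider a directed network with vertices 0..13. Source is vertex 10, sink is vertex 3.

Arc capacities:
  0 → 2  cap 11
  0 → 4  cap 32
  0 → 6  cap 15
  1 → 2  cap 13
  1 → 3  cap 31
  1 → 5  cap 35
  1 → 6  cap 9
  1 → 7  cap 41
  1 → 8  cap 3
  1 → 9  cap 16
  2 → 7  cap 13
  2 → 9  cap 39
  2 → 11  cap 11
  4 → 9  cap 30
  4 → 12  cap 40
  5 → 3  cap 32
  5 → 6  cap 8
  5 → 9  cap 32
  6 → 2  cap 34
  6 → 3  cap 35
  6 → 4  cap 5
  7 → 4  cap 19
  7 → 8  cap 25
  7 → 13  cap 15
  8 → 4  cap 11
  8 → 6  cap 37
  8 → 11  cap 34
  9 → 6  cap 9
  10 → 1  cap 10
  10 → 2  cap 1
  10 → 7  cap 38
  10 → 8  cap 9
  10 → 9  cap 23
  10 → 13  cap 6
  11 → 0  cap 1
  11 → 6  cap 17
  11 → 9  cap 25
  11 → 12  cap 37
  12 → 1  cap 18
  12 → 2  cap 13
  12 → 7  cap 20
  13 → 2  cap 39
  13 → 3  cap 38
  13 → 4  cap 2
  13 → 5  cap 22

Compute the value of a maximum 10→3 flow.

augment #1: 10→1→3 bottleneck 10, total now 10
augment #2: 10→13→3 bottleneck 6, total now 16
augment #3: 10→7→13→3 bottleneck 15, total now 31
augment #4: 10→8→6→3 bottleneck 9, total now 40
augment #5: 10→9→6→3 bottleneck 9, total now 49
augment #6: 10→2→11→6→3 bottleneck 1, total now 50
augment #7: 10→7→8→6→3 bottleneck 16, total now 66
augment #8: 10→7→4→12→1→3 bottleneck 7, total now 73

Maximum flow value: 73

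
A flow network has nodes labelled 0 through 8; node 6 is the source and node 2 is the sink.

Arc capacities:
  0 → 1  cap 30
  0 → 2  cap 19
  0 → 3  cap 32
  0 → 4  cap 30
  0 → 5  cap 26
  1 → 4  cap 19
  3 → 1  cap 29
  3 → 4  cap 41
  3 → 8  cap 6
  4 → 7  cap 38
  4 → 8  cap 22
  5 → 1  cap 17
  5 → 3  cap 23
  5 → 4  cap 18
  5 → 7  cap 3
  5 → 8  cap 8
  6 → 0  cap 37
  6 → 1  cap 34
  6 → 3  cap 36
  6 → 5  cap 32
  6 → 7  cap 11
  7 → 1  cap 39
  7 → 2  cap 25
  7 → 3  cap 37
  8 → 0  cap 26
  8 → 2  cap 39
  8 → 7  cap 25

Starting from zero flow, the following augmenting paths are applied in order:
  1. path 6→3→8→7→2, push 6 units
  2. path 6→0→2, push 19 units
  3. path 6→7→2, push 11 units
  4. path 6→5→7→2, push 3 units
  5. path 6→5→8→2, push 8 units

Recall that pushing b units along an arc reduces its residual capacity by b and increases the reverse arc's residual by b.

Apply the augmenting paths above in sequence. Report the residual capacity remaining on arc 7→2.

after path 1 (6→3→8→7→2, push 6): res(7,2)=19
after path 2 (6→0→2, push 19): res(7,2)=19
after path 3 (6→7→2, push 11): res(7,2)=8
after path 4 (6→5→7→2, push 3): res(7,2)=5
after path 5 (6→5→8→2, push 8): res(7,2)=5

Residual capacity of (7,2): 5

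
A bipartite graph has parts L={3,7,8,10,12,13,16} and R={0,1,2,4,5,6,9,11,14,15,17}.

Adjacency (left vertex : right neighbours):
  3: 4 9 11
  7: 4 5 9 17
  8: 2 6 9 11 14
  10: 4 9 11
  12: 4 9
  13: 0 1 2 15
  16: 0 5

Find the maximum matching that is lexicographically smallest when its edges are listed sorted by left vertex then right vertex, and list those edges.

|M| = 7 (so the lex-smallest maximum matching has 7 edges)
process left vertices in ascending order; for each, take the smallest-labelled available neighbour that still permits 7 edges overall, or leave it unmatched if none does
lex-smallest matching: {3-4, 7-5, 8-2, 10-11, 12-9, 13-1, 16-0}

Lex-smallest maximum matching: {(3,4), (7,5), (8,2), (10,11), (12,9), (13,1), (16,0)}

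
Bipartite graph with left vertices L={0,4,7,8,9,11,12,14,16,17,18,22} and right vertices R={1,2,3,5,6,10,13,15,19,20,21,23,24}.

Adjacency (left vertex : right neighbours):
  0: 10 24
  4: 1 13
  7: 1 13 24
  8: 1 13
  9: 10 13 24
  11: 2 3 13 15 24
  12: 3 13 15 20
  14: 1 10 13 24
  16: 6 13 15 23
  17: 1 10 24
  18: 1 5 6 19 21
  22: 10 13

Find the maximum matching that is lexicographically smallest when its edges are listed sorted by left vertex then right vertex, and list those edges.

Lex-smallest maximum matching: {(0,10), (4,1), (7,13), (9,24), (11,2), (12,3), (16,6), (18,5)}

|M| = 8 (so the lex-smallest maximum matching has 8 edges)
process left vertices in ascending order; for each, take the smallest-labelled available neighbour that still permits 8 edges overall, or leave it unmatched if none does
lex-smallest matching: {0-10, 4-1, 7-13, 9-24, 11-2, 12-3, 16-6, 18-5}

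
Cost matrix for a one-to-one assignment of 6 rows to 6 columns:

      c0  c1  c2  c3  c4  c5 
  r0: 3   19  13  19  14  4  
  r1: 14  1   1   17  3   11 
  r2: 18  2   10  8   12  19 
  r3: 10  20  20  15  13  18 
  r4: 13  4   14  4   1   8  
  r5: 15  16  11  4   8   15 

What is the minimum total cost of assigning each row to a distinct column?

Minimum assignment cost: 22

optimal assignment: row0→col5 (cost 4), row1→col2 (cost 1), row2→col1 (cost 2), row3→col0 (cost 10), row4→col4 (cost 1), row5→col3 (cost 4)
total = 4 + 1 + 2 + 10 + 1 + 4 = 22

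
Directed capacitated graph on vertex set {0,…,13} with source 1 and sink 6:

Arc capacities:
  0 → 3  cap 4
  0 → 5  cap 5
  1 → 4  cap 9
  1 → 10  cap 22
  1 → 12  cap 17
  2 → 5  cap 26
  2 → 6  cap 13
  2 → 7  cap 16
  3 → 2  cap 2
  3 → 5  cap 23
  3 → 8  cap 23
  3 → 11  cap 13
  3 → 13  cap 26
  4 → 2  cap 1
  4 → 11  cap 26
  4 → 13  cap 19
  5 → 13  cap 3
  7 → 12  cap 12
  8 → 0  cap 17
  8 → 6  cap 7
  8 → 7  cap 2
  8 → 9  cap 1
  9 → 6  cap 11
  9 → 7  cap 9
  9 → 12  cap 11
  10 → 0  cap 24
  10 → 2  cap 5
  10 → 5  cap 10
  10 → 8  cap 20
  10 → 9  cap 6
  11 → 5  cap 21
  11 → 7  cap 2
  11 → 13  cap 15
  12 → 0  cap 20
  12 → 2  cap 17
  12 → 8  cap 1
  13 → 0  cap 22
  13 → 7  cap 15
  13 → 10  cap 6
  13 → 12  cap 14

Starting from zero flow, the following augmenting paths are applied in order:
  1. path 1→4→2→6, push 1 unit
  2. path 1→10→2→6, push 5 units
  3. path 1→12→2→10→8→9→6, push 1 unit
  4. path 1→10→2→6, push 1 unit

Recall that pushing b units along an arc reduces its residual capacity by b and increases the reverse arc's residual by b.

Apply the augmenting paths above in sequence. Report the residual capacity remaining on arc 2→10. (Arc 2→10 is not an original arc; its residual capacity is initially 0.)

after path 1 (1→4→2→6, push 1): res(2,10)=0
after path 2 (1→10→2→6, push 5): res(2,10)=5
after path 3 (1→12→2→10→8→9→6, push 1): res(2,10)=4
after path 4 (1→10→2→6, push 1): res(2,10)=5

Residual capacity of (2,10): 5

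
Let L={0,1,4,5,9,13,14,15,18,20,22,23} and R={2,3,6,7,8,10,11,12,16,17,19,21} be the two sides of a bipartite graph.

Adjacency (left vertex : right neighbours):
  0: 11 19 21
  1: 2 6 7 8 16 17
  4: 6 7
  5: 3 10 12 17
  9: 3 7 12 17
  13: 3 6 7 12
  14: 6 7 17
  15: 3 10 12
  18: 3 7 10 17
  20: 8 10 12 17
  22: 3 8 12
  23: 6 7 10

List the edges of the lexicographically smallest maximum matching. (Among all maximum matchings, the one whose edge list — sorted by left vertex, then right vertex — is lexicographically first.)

Lex-smallest maximum matching: {(0,11), (1,2), (4,6), (5,3), (9,7), (13,12), (14,17), (15,10), (20,8)}

|M| = 9 (so the lex-smallest maximum matching has 9 edges)
process left vertices in ascending order; for each, take the smallest-labelled available neighbour that still permits 9 edges overall, or leave it unmatched if none does
lex-smallest matching: {0-11, 1-2, 4-6, 5-3, 9-7, 13-12, 14-17, 15-10, 20-8}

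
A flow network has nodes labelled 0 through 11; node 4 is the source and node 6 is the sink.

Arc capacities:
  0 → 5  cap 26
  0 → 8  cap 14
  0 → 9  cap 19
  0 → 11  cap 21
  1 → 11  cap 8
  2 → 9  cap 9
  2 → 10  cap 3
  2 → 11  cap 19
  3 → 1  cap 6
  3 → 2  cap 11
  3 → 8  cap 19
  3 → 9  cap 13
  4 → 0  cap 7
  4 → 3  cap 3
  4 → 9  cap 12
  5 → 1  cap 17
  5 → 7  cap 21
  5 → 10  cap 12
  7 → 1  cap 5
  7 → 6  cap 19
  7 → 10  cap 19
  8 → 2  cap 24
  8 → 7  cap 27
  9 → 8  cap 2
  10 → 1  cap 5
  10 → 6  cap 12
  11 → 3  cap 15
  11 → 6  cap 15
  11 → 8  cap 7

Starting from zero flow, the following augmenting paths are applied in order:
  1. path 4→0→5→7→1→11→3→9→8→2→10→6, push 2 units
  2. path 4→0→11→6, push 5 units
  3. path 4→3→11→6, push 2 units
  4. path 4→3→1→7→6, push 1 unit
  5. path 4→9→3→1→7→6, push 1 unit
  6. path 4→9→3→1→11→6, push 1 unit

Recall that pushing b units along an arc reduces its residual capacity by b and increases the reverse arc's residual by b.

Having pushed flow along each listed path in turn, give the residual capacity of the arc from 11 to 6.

Residual capacity of (11,6): 7

after path 1 (4→0→5→7→1→11→3→9→8→2→10→6, push 2): res(11,6)=15
after path 2 (4→0→11→6, push 5): res(11,6)=10
after path 3 (4→3→11→6, push 2): res(11,6)=8
after path 4 (4→3→1→7→6, push 1): res(11,6)=8
after path 5 (4→9→3→1→7→6, push 1): res(11,6)=8
after path 6 (4→9→3→1→11→6, push 1): res(11,6)=7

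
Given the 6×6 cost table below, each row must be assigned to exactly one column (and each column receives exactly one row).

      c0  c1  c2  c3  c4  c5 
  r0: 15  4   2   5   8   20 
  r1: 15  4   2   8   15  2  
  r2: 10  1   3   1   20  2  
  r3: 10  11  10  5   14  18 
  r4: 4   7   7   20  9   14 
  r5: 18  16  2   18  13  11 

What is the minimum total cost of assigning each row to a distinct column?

optimal assignment: row0→col4 (cost 8), row1→col5 (cost 2), row2→col1 (cost 1), row3→col3 (cost 5), row4→col0 (cost 4), row5→col2 (cost 2)
total = 8 + 2 + 1 + 5 + 4 + 2 = 22

Minimum assignment cost: 22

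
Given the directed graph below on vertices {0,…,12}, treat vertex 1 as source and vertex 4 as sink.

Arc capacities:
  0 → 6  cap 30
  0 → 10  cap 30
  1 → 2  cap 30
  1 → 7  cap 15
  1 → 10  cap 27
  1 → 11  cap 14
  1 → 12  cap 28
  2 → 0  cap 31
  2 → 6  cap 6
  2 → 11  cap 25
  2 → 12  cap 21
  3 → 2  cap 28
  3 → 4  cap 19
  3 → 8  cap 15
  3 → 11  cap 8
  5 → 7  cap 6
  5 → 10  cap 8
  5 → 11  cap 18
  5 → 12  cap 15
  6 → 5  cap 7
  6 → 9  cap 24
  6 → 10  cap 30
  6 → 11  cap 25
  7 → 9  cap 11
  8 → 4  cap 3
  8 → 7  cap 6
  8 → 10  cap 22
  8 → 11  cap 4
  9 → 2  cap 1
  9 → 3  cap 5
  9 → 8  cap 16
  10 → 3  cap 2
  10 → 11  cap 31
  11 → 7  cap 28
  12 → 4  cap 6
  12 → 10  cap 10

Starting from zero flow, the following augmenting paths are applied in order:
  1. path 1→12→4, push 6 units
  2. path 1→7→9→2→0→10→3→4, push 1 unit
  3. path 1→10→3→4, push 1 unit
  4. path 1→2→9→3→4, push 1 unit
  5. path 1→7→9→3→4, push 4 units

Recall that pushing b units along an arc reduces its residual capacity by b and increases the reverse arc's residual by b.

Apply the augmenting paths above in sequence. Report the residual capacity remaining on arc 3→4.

Residual capacity of (3,4): 12

after path 1 (1→12→4, push 6): res(3,4)=19
after path 2 (1→7→9→2→0→10→3→4, push 1): res(3,4)=18
after path 3 (1→10→3→4, push 1): res(3,4)=17
after path 4 (1→2→9→3→4, push 1): res(3,4)=16
after path 5 (1→7→9→3→4, push 4): res(3,4)=12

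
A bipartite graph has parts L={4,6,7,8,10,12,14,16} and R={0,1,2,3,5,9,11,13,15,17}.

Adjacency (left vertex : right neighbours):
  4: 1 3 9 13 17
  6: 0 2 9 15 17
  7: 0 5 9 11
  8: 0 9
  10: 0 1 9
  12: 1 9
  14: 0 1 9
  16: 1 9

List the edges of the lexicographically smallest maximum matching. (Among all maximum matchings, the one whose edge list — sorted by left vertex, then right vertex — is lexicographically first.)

|M| = 6 (so the lex-smallest maximum matching has 6 edges)
process left vertices in ascending order; for each, take the smallest-labelled available neighbour that still permits 6 edges overall, or leave it unmatched if none does
lex-smallest matching: {4-3, 6-2, 7-5, 8-0, 10-1, 12-9}

Lex-smallest maximum matching: {(4,3), (6,2), (7,5), (8,0), (10,1), (12,9)}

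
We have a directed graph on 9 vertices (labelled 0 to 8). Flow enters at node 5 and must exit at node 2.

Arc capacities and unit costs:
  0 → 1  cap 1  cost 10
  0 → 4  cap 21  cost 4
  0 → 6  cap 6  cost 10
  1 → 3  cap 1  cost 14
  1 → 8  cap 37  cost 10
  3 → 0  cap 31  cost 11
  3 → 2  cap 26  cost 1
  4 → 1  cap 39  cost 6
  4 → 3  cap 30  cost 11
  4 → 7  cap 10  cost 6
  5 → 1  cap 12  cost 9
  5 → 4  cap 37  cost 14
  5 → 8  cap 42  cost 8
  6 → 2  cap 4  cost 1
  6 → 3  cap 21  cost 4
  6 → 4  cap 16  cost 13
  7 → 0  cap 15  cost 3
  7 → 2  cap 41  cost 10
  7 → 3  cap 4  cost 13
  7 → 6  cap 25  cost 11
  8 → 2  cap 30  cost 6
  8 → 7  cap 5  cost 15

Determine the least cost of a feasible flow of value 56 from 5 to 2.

Minimum cost for 56 units: 1094

shortest-cost path #1: 5→8→2 push 30 @ unit cost 14 (adds 420)
shortest-cost path #2: 5→1→3→2 push 1 @ unit cost 24 (adds 24)
shortest-cost path #3: 5→4→3→2 push 25 @ unit cost 26 (adds 650)
total cost = 1094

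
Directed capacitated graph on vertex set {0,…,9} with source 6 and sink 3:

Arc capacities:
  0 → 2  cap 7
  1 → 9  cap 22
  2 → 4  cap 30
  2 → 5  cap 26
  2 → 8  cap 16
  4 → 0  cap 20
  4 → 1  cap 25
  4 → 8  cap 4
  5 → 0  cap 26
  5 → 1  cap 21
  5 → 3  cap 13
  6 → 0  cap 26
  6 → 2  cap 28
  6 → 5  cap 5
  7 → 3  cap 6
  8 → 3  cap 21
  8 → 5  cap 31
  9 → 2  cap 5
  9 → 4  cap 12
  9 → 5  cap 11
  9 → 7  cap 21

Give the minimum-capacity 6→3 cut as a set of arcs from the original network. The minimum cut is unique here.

augment #1: 6→5→3 push 5
augment #2: 6→2→5→3 push 8
augment #3: 6→2→8→3 push 16
augment #4: 6→2→4→8→3 push 4
augment #5: 6→0→2→4→1→9→7→3 push 6
max flow = 39; residual-reachable set from 6 gives S-side
cut edges (S→T): {(2,8), (4,8), (5,3), (7,3)} total cap 39

Min-cut arcs: {(2,8), (4,8), (5,3), (7,3)} (total capacity 39)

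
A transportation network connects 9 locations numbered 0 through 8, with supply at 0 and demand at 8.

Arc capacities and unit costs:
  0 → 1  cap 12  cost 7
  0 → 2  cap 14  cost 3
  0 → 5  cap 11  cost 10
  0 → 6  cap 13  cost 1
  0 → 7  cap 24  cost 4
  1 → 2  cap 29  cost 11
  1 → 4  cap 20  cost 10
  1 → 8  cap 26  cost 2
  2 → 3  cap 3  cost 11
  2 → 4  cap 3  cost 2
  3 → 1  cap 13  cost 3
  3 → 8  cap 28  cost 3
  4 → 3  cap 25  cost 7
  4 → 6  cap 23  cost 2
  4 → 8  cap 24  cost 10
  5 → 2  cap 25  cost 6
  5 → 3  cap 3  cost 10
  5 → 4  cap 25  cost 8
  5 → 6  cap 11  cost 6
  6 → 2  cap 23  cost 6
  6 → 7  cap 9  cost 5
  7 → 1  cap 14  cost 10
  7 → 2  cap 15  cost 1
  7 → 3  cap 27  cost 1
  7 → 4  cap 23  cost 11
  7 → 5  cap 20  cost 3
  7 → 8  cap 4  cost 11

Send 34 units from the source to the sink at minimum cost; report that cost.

Minimum cost for 34 units: 282

shortest-cost path #1: 0→7→3→8 push 24 @ unit cost 8 (adds 192)
shortest-cost path #2: 0→1→8 push 10 @ unit cost 9 (adds 90)
total cost = 282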